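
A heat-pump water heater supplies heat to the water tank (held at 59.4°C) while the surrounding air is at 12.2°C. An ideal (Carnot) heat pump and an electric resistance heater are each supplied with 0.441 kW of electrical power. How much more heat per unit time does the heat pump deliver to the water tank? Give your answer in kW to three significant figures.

2.67 kW

In absolute terms T_C = 285.35 K and T_H = 332.55 K, so ΔT = 47.20 K.
COP_Carnot = T_H/ΔT = 332.55/47.20 = 7.046.
The heat pump delivers Q̇_H = COP × Ẇ = 3.107 kW; the resistance heater delivers Ẇ = 0.4410 kW.
Extra = (COP − 1)·Ẇ = 2.666 kW.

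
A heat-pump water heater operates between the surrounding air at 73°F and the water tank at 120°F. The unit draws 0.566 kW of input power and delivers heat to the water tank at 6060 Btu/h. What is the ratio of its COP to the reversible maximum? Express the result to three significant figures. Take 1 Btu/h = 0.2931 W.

Converting, Q̇_H = 6060 Btu/h = 1.776 kW, so COP_actual = Q̇_H/Ẇ = 1.776/0.5660 = 3.138.
In absolute terms T_C = 295.93 K and T_H = 322.04 K, so ΔT = 26.11 K.
COP_Carnot = T_H/ΔT = 322.04/26.11 = 12.33.
η_II = COP_actual/COP_Carnot = 3.138/12.33 = 0.2544.

0.254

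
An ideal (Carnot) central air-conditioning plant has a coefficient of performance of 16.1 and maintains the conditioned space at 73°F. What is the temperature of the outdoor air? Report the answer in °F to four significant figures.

COP_R = T_C/(T_H − T_C) gives T_H − T_C = T_C/COP.
With T_C = 295.93 K, T_H = 295.93 × (1 + 1/16.1) = 314.31 K.
Converting, 314.31 K = 106.09°F.

106.1 °F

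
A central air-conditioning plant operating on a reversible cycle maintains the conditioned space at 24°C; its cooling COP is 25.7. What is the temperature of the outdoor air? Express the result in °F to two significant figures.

96 °F

COP_R = T_C/(T_H − T_C) gives T_H − T_C = T_C/COP.
With T_C = 297.15 K, T_H = 297.15 × (1 + 1/25.7) = 308.71 K.
Converting, 308.71 K = 96.01°F.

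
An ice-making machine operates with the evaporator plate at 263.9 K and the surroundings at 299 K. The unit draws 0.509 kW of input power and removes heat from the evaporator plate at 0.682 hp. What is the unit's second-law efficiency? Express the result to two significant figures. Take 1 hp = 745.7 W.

Converting, Q̇_C = 0.6820 hp = 0.5086 kW, so COP_actual = Q̇_C/Ẇ = 0.5086/0.5090 = 0.9992.
The reservoir spacing is ΔT = 299 − 263.9 = 35.10 K.
COP_Carnot = T_C/ΔT = 263.90/35.10 = 7.519.
η_II = COP_actual/COP_Carnot = 0.9992/7.519 = 0.1329.

0.13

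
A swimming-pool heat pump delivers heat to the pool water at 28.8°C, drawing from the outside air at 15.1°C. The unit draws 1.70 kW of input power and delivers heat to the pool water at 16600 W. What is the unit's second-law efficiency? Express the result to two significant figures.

0.44

Converting, Q̇_H = 16600 W = 16.60 kW, so COP_actual = Q̇_H/Ẇ = 16.60/1.700 = 9.765.
In absolute terms T_C = 288.25 K and T_H = 301.95 K, so ΔT = 13.70 K.
COP_Carnot = T_H/ΔT = 301.95/13.70 = 22.04.
η_II = COP_actual/COP_Carnot = 9.765/22.04 = 0.4430.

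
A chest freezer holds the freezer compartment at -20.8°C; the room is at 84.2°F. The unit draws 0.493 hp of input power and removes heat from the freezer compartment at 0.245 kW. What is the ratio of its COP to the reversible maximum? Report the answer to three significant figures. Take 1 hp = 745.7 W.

Converting, Q̇_C = 0.2450 kW = 0.3286 hp, so COP_actual = Q̇_C/Ẇ = 0.3286/0.4930 = 0.6664.
In absolute terms T_C = 252.35 K and T_H = 302.15 K, so ΔT = 49.80 K.
COP_Carnot = T_C/ΔT = 252.35/49.80 = 5.067.
η_II = COP_actual/COP_Carnot = 0.6664/5.067 = 0.1315.

0.132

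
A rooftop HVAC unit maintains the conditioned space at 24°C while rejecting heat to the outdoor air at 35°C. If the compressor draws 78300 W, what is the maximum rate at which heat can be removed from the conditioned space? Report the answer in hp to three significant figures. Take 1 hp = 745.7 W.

2840 hp

In absolute terms T_C = 297.15 K and T_H = 308.15 K, so ΔT = 11.00 K.
COP_Carnot = T_C/ΔT = 297.15/11.00 = 27.01.
Q̇_max = COP_Carnot × Ẇ = 27.01 × 78300 W = 2115000 W = 2836 hp.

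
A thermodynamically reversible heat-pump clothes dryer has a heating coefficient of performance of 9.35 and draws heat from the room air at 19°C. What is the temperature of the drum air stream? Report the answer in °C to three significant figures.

54.0 °C

COP_HP = T_H/(T_H − T_C) rearranges to T_H = COP·T_C/(COP − 1).
With T_C = 292.15 K, T_H = 9.35 × 292.15/8.350 = 327.14 K.
Converting, 327.14 K = 53.99°C.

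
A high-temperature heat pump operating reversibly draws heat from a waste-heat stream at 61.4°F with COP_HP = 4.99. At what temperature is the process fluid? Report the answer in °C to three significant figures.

88.9 °C

COP_HP = T_H/(T_H − T_C) rearranges to T_H = COP·T_C/(COP − 1).
With T_C = 289.48 K, T_H = 4.99 × 289.48/3.990 = 362.04 K.
Converting, 362.04 K = 88.89°C.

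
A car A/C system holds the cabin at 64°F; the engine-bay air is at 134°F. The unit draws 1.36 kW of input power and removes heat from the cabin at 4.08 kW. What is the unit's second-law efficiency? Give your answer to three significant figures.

0.401

COP_actual = Q̇_C/Ẇ = 4.080/1.360 = 3.000.
In absolute terms T_C = 290.93 K and T_H = 329.82 K, so ΔT = 38.89 K.
COP_Carnot = T_C/ΔT = 290.93/38.89 = 7.481.
η_II = COP_actual/COP_Carnot = 3.000/7.481 = 0.4010.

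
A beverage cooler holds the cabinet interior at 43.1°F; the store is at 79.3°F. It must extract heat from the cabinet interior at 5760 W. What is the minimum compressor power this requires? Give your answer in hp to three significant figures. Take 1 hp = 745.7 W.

0.556 hp

In absolute terms T_C = 279.32 K and T_H = 299.43 K, so ΔT = 20.11 K.
COP_Carnot = T_C/ΔT = 279.32/20.11 = 13.89.
Ẇ_min = Q̇/COP_Carnot = 5760/13.89 = 414.7 W = 0.5562 hp.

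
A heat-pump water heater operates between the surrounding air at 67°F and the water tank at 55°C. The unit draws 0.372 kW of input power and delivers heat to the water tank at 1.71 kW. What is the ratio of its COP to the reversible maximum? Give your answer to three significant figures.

COP_actual = Q̇_H/Ẇ = 1.710/0.3720 = 4.597.
In absolute terms T_C = 292.59 K and T_H = 328.15 K, so ΔT = 35.56 K.
COP_Carnot = T_H/ΔT = 328.15/35.56 = 9.229.
η_II = COP_actual/COP_Carnot = 4.597/9.229 = 0.4981.

0.498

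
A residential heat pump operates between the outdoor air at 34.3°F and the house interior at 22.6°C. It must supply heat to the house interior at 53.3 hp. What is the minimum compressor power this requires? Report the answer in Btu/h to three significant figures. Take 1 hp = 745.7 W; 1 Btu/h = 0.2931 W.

In absolute terms T_C = 274.43 K and T_H = 295.75 K, so ΔT = 21.32 K.
COP_Carnot = T_H/ΔT = 295.75/21.32 = 13.87.
Ẇ_min = Q̇/COP_Carnot = 53.30/13.87 = 3.843 hp = 9776 Btu/h.

9780 Btu/h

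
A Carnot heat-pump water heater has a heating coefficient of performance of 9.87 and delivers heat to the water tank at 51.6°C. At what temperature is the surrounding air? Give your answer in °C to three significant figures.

18.7 °C

COP_HP = T_H/(T_H − T_C) gives T_H − T_C = T_H/COP.
With T_H = 324.75 K, T_C = 324.75 × (1 − 1/9.87) = 291.85 K.
Converting, 291.85 K = 18.70°C.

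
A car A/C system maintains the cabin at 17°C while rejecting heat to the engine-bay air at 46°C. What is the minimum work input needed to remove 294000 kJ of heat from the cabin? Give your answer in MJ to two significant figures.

29 MJ

In absolute terms T_C = 290.15 K and T_H = 319.15 K, so ΔT = 29.00 K.
The reversible limit is COP_R = T_C/ΔT = 10.01, so W_min = Q_C/COP = Q_C·ΔT/T_C.
W_min = 294000 × 29.00/290.15 = 29380 kJ = 29.38 MJ.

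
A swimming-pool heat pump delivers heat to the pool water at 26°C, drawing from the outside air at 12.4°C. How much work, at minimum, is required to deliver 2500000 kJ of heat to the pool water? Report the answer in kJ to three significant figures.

114000 kJ

In absolute terms T_C = 285.55 K and T_H = 299.15 K, so ΔT = 13.60 K.
The reversible limit is COP_HP = T_H/ΔT = 22.00, so W_min = Q_H/COP = Q_H·ΔT/T_H.
W_min = 2500000 × 13.60/299.15 = 113700 kJ.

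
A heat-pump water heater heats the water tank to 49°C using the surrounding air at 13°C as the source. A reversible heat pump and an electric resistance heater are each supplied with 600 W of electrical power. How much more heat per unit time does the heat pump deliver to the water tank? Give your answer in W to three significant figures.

4770 W

In absolute terms T_C = 286.15 K and T_H = 322.15 K, so ΔT = 36.00 K.
COP_Carnot = T_H/ΔT = 322.15/36.00 = 8.949.
The heat pump delivers Q̇_H = COP × Ẇ = 5369 W; the resistance heater delivers Ẇ = 600.0 W.
Extra = (COP − 1)·Ẇ = 4769 W.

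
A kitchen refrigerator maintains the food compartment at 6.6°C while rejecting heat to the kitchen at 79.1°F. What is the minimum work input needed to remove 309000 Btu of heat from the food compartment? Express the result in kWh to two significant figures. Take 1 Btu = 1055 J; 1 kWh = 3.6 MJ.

6.3 kWh

In absolute terms T_C = 279.75 K and T_H = 299.32 K, so ΔT = 19.57 K.
The reversible limit is COP_R = T_C/ΔT = 14.30, so W_min = Q_C/COP = Q_C·ΔT/T_C.
W_min = 309000 × 19.57/279.75 = 21610 Btu = 6.334 kWh.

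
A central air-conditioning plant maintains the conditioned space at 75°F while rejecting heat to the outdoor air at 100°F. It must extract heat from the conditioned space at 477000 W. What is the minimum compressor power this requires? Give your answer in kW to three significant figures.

In absolute terms T_C = 297.04 K and T_H = 310.93 K, so ΔT = 13.89 K.
COP_Carnot = T_C/ΔT = 297.04/13.89 = 21.39.
Ẇ_min = Q̇/COP_Carnot = 477000/21.39 = 22300 W = 22.30 kW.

22.3 kW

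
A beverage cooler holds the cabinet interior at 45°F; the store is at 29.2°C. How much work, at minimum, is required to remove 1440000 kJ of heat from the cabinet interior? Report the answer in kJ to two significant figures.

110000 kJ

In absolute terms T_C = 280.37 K and T_H = 302.35 K, so ΔT = 21.98 K.
The reversible limit is COP_R = T_C/ΔT = 12.76, so W_min = Q_C/COP = Q_C·ΔT/T_C.
W_min = 1440000 × 21.98/280.37 = 112900 kJ.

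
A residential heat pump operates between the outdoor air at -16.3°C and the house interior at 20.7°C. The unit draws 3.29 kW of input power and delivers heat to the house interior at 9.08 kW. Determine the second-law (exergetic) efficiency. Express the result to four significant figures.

COP_actual = Q̇_H/Ẇ = 9.080/3.290 = 2.760.
In absolute terms T_C = 256.85 K and T_H = 293.85 K, so ΔT = 37.00 K.
COP_Carnot = T_H/ΔT = 293.85/37.00 = 7.942.
η_II = COP_actual/COP_Carnot = 2.760/7.942 = 0.3475.

0.3475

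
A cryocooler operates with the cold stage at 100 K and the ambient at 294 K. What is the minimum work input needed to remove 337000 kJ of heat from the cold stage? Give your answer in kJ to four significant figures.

653800 kJ

The reservoir spacing is ΔT = 294 − 100 = 194.0 K.
The reversible limit is COP_R = T_C/ΔT = 0.5155, so W_min = Q_C/COP = Q_C·ΔT/T_C.
W_min = 337000 × 194.0/100.00 = 653800 kJ.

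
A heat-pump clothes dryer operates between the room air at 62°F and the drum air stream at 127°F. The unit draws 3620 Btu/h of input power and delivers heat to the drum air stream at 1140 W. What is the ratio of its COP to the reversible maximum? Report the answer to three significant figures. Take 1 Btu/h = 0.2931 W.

0.119

Converting, Q̇_H = 1140 W = 3889 Btu/h, so COP_actual = Q̇_H/Ẇ = 3889/3620 = 1.074.
In absolute terms T_C = 289.82 K and T_H = 325.93 K, so ΔT = 36.11 K.
COP_Carnot = T_H/ΔT = 325.93/36.11 = 9.026.
η_II = COP_actual/COP_Carnot = 1.074/9.026 = 0.1190.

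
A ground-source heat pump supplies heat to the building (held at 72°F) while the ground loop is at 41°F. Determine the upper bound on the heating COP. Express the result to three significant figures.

In absolute terms T_C = 278.15 K and T_H = 295.37 K, so ΔT = 17.22 K.
For a reversible cycle, COP_Carnot = T_H/ΔT = 295.37/17.22 = 17.15.

17.2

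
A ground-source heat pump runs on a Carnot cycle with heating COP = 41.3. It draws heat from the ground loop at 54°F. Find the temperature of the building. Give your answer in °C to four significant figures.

COP_HP = T_H/(T_H − T_C) rearranges to T_H = COP·T_C/(COP − 1).
With T_C = 285.37 K, T_H = 41.3 × 285.37/40.30 = 292.45 K.
Converting, 292.45 K = 19.30°C.

19.30 °C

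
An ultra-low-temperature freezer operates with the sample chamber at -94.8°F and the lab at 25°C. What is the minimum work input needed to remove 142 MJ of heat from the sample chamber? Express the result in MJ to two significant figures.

67 MJ

In absolute terms T_C = 202.71 K and T_H = 298.15 K, so ΔT = 95.44 K.
The reversible limit is COP_R = T_C/ΔT = 2.124, so W_min = Q_C/COP = Q_C·ΔT/T_C.
W_min = 142.0 × 95.44/202.71 = 66.86 MJ.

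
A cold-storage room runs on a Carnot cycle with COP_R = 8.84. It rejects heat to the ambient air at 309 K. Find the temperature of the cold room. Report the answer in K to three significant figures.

278 K

For a Carnot refrigerator COP_R = T_C/(T_H − T_C), so T_C = COP·T_H/(1 + COP).
With T_H = 309.00 K, T_C = 8.84 × 309.00/9.840 = 277.60 K.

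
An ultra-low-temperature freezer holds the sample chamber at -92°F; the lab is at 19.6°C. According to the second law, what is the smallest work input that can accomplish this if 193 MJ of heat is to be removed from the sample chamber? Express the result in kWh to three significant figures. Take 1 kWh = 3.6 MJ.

In absolute terms T_C = 204.26 K and T_H = 292.75 K, so ΔT = 88.49 K.
The reversible limit is COP_R = T_C/ΔT = 2.308, so W_min = Q_C/COP = Q_C·ΔT/T_C.
W_min = 193.0 × 88.49/204.26 = 83.61 MJ = 23.23 kWh.

23.2 kWh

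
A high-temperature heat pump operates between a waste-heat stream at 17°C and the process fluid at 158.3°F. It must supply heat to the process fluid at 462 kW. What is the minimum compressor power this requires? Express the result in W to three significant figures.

71500 W

In absolute terms T_C = 290.15 K and T_H = 343.32 K, so ΔT = 53.17 K.
COP_Carnot = T_H/ΔT = 343.32/53.17 = 6.457.
Ẇ_min = Q̇/COP_Carnot = 462.0/6.457 = 71.55 kW = 71550 W.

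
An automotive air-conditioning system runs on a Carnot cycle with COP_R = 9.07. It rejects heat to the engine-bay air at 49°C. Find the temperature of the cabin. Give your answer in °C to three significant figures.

For a Carnot refrigerator COP_R = T_C/(T_H − T_C), so T_C = COP·T_H/(1 + COP).
With T_H = 322.15 K, T_C = 9.07 × 322.15/10.07 = 290.16 K.
Converting, 290.16 K = 17.01°C.

17.0 °C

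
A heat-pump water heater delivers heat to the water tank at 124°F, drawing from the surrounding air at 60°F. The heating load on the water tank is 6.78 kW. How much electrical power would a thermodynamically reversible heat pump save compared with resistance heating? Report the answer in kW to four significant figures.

In absolute terms T_C = 288.71 K and T_H = 324.26 K, so ΔT = 35.56 K.
COP_Carnot = T_H/ΔT = 324.26/35.56 = 9.120.
Resistance heating needs Ẇ_res = Q̇_H = 6.780 kW; the reversible heat pump needs only Ẇ_hp = Q̇_H/COP = 0.7434 kW.
Saving = 6.780 − 0.7434 = 6.037 kW.

6.037 kW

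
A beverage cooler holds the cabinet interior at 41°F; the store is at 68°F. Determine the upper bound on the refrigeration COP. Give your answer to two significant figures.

In absolute terms T_C = 278.15 K and T_H = 293.15 K, so ΔT = 15.00 K.
For a reversible cycle, COP_Carnot = T_C/ΔT = 278.15/15.00 = 18.54.

19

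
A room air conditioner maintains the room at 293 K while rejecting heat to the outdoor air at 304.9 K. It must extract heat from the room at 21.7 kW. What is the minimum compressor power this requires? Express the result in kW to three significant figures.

0.881 kW

The reservoir spacing is ΔT = 304.9 − 293 = 11.90 K.
COP_Carnot = T_C/ΔT = 293.00/11.90 = 24.62.
Ẇ_min = Q̇/COP_Carnot = 21.70/24.62 = 0.8813 kW.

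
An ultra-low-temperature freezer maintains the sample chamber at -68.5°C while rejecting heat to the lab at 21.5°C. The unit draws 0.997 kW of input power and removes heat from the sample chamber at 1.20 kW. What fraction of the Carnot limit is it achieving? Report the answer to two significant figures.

COP_actual = Q̇_C/Ẇ = 1.200/0.9970 = 1.204.
In absolute terms T_C = 204.65 K and T_H = 294.65 K, so ΔT = 90.00 K.
COP_Carnot = T_C/ΔT = 204.65/90.00 = 2.274.
η_II = COP_actual/COP_Carnot = 1.204/2.274 = 0.5293.

0.53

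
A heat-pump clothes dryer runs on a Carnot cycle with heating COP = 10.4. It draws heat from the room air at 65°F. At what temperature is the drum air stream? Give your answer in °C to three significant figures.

COP_HP = T_H/(T_H − T_C) rearranges to T_H = COP·T_C/(COP − 1).
With T_C = 291.48 K, T_H = 10.4 × 291.48/9.400 = 322.49 K.
Converting, 322.49 K = 49.34°C.

49.3 °C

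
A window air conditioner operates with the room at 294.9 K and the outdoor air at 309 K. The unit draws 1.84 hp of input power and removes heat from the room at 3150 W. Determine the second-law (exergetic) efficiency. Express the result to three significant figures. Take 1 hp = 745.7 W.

Converting, Q̇_C = 3150 W = 4.224 hp, so COP_actual = Q̇_C/Ẇ = 4.224/1.840 = 2.296.
The reservoir spacing is ΔT = 309 − 294.9 = 14.10 K.
COP_Carnot = T_C/ΔT = 294.90/14.10 = 20.91.
η_II = COP_actual/COP_Carnot = 2.296/20.91 = 0.1098.

0.110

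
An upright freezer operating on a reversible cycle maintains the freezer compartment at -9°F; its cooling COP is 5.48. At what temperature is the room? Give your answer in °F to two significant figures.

COP_R = T_C/(T_H − T_C) gives T_H − T_C = T_C/COP.
With T_C = 250.37 K, T_H = 250.37 × (1 + 1/5.48) = 296.06 K.
Converting, 296.06 K = 73.24°F.

73 °F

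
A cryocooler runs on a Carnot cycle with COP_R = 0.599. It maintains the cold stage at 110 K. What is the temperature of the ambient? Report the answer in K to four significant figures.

293.6 K

COP_R = T_C/(T_H − T_C) gives T_H − T_C = T_C/COP.
With T_C = 110.00 K, T_H = 110.00 × (1 + 1/0.599) = 293.64 K.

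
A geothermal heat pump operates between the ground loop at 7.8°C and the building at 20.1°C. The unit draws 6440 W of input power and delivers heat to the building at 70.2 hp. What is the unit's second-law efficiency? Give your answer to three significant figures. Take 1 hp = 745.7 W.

0.341

Converting, Q̇_H = 70.20 hp = 52350 W, so COP_actual = Q̇_H/Ẇ = 52350/6440 = 8.129.
In absolute terms T_C = 280.95 K and T_H = 293.25 K, so ΔT = 12.30 K.
COP_Carnot = T_H/ΔT = 293.25/12.30 = 23.84.
η_II = COP_actual/COP_Carnot = 8.129/23.84 = 0.3409.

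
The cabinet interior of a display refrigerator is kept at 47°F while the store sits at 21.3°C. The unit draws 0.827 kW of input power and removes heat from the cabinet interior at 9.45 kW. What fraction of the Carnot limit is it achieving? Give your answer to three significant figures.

0.526

COP_actual = Q̇_C/Ẇ = 9.450/0.8270 = 11.43.
In absolute terms T_C = 281.48 K and T_H = 294.45 K, so ΔT = 12.97 K.
COP_Carnot = T_C/ΔT = 281.48/12.97 = 21.71.
η_II = COP_actual/COP_Carnot = 11.43/21.71 = 0.5264.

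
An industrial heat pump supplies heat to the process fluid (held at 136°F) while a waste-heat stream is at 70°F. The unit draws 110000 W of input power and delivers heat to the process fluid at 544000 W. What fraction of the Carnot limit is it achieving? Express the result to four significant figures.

COP_actual = Q̇_H/Ẇ = 544000/110000 = 4.945.
In absolute terms T_C = 294.26 K and T_H = 330.93 K, so ΔT = 36.67 K.
COP_Carnot = T_H/ΔT = 330.93/36.67 = 9.025.
η_II = COP_actual/COP_Carnot = 4.945/9.025 = 0.5480.

0.5480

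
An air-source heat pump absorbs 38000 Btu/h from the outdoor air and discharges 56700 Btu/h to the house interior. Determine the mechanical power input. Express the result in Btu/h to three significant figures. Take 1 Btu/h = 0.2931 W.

18700 Btu/h

For a cyclic device the first law requires Q̇_H = Q̇_C + Ẇ.
Ẇ = Q̇_H − Q̇_C = 18700 Btu/h.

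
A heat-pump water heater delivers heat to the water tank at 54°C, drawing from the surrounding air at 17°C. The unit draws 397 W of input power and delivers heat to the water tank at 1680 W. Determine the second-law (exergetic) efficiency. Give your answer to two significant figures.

0.48

COP_actual = Q̇_H/Ẇ = 1680/397.0 = 4.232.
In absolute terms T_C = 290.15 K and T_H = 327.15 K, so ΔT = 37.00 K.
COP_Carnot = T_H/ΔT = 327.15/37.00 = 8.842.
η_II = COP_actual/COP_Carnot = 4.232/8.842 = 0.4786.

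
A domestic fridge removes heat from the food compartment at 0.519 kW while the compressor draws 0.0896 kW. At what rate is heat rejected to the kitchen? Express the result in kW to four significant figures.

0.6086 kW

For a cyclic device the first law requires Q̇_H = Q̇_C + Ẇ.
Q̇_H = Q̇_C + Ẇ = 0.6086 kW.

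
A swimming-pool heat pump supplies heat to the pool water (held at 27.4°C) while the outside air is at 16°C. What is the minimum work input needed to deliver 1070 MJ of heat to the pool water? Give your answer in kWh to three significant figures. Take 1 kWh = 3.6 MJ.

11.3 kWh

In absolute terms T_C = 289.15 K and T_H = 300.55 K, so ΔT = 11.40 K.
The reversible limit is COP_HP = T_H/ΔT = 26.36, so W_min = Q_H/COP = Q_H·ΔT/T_H.
W_min = 1070 × 11.40/300.55 = 40.59 MJ = 11.27 kWh.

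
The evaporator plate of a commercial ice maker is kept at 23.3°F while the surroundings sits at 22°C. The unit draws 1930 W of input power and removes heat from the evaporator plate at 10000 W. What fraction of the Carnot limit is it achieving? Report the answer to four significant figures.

0.5182

COP_actual = Q̇_C/Ẇ = 10000/1930 = 5.181.
In absolute terms T_C = 268.32 K and T_H = 295.15 K, so ΔT = 26.83 K.
COP_Carnot = T_C/ΔT = 268.32/26.83 = 9.999.
η_II = COP_actual/COP_Carnot = 5.181/9.999 = 0.5182.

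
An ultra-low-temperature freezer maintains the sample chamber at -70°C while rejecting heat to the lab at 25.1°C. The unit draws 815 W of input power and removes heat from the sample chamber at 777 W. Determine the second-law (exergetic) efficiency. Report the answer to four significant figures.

0.4463

COP_actual = Q̇_C/Ẇ = 777.0/815.0 = 0.9534.
In absolute terms T_C = 203.15 K and T_H = 298.25 K, so ΔT = 95.10 K.
COP_Carnot = T_C/ΔT = 203.15/95.10 = 2.136.
η_II = COP_actual/COP_Carnot = 0.9534/2.136 = 0.4463.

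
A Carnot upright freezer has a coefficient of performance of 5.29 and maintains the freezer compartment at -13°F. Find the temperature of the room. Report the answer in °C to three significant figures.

21.9 °C

COP_R = T_C/(T_H − T_C) gives T_H − T_C = T_C/COP.
With T_C = 248.15 K, T_H = 248.15 × (1 + 1/5.29) = 295.06 K.
Converting, 295.06 K = 21.91°C.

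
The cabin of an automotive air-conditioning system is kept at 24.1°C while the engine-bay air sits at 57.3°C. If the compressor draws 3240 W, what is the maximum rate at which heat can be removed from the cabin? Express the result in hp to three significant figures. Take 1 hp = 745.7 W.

38.9 hp

In absolute terms T_C = 297.25 K and T_H = 330.45 K, so ΔT = 33.20 K.
COP_Carnot = T_C/ΔT = 297.25/33.20 = 8.953.
Q̇_max = COP_Carnot × Ẇ = 8.953 × 3240 W = 29010 W = 38.90 hp.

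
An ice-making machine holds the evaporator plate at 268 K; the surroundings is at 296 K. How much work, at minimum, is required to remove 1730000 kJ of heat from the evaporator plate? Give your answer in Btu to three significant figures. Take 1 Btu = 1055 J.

171000 Btu

The reservoir spacing is ΔT = 296 − 268 = 28.00 K.
The reversible limit is COP_R = T_C/ΔT = 9.571, so W_min = Q_C/COP = Q_C·ΔT/T_C.
W_min = 1730000 × 28.00/268.00 = 180700 kJ = 171300 Btu.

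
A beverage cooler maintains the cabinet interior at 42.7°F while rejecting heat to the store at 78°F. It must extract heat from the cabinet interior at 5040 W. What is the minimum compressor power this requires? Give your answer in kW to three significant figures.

0.354 kW

In absolute terms T_C = 279.09 K and T_H = 298.71 K, so ΔT = 19.61 K.
COP_Carnot = T_C/ΔT = 279.09/19.61 = 14.23.
Ẇ_min = Q̇/COP_Carnot = 5040/14.23 = 354.1 W = 0.3541 kW.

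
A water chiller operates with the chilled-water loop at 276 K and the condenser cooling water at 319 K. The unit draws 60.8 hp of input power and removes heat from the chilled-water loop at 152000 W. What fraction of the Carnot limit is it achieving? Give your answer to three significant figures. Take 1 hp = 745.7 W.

Converting, Q̇_C = 152000 W = 203.8 hp, so COP_actual = Q̇_C/Ẇ = 203.8/60.80 = 3.353.
The reservoir spacing is ΔT = 319 − 276 = 43.00 K.
COP_Carnot = T_C/ΔT = 276.00/43.00 = 6.419.
η_II = COP_actual/COP_Carnot = 3.353/6.419 = 0.5223.

0.522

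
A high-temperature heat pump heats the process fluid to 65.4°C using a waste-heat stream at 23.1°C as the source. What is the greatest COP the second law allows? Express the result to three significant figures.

In absolute terms T_C = 296.25 K and T_H = 338.55 K, so ΔT = 42.30 K.
For a reversible cycle, COP_Carnot = T_H/ΔT = 338.55/42.30 = 8.004.

8.00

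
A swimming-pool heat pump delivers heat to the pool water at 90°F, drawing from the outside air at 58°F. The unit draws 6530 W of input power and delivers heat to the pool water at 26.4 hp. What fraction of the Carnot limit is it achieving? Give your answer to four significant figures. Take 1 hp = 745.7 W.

0.1755

Converting, Q̇_H = 26.40 hp = 19690 W, so COP_actual = Q̇_H/Ẇ = 19690/6530 = 3.015.
In absolute terms T_C = 287.59 K and T_H = 305.37 K, so ΔT = 17.78 K.
COP_Carnot = T_H/ΔT = 305.37/17.78 = 17.18.
η_II = COP_actual/COP_Carnot = 3.015/17.18 = 0.1755.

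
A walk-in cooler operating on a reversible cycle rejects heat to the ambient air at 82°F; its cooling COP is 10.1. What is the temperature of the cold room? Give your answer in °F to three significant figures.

33.2 °F

For a Carnot refrigerator COP_R = T_C/(T_H − T_C), so T_C = COP·T_H/(1 + COP).
With T_H = 300.93 K, T_C = 10.1 × 300.93/11.10 = 273.82 K.
Converting, 273.82 K = 33.20°F.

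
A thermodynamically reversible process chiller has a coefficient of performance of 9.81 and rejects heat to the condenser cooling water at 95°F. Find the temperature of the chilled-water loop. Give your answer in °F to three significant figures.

43.7 °F

For a Carnot refrigerator COP_R = T_C/(T_H − T_C), so T_C = COP·T_H/(1 + COP).
With T_H = 308.15 K, T_C = 9.81 × 308.15/10.81 = 279.64 K.
Converting, 279.64 K = 43.69°F.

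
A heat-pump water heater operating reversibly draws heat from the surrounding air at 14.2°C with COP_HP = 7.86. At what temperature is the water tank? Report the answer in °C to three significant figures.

56.1 °C

COP_HP = T_H/(T_H − T_C) rearranges to T_H = COP·T_C/(COP − 1).
With T_C = 287.35 K, T_H = 7.86 × 287.35/6.860 = 329.24 K.
Converting, 329.24 K = 56.09°C.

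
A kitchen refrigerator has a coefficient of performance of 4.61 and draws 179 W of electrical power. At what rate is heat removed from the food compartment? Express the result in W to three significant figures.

825 W

Q̇_C = COP × Ẇ = 4.61 × 179.0 = 825.2 W.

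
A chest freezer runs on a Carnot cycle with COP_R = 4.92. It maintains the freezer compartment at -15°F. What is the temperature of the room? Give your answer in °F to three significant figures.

COP_R = T_C/(T_H − T_C) gives T_H − T_C = T_C/COP.
With T_C = 247.04 K, T_H = 247.04 × (1 + 1/4.92) = 297.25 K.
Converting, 297.25 K = 75.38°F.

75.4 °F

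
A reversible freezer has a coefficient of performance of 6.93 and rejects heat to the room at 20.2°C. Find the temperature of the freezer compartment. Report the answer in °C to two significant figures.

For a Carnot refrigerator COP_R = T_C/(T_H − T_C), so T_C = COP·T_H/(1 + COP).
With T_H = 293.35 K, T_C = 6.93 × 293.35/7.930 = 256.36 K.
Converting, 256.36 K = -16.79°C.

-17 °C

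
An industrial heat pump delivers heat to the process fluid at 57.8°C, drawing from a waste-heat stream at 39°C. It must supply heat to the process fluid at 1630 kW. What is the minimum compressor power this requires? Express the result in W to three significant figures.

In absolute terms T_C = 312.15 K and T_H = 330.95 K, so ΔT = 18.80 K.
COP_Carnot = T_H/ΔT = 330.95/18.80 = 17.60.
Ẇ_min = Q̇/COP_Carnot = 1630/17.60 = 92.59 kW = 92590 W.

92600 W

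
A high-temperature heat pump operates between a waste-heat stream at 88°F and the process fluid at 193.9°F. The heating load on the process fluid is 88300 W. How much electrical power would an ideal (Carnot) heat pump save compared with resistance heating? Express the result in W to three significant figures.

In absolute terms T_C = 304.26 K and T_H = 363.09 K, so ΔT = 58.83 K.
COP_Carnot = T_H/ΔT = 363.09/58.83 = 6.172.
Resistance heating needs Ẇ_res = Q̇_H = 88300 W; the reversible heat pump needs only Ẇ_hp = Q̇_H/COP = 14310 W.
Saving = 88300 − 14310 = 73990 W.

74000 W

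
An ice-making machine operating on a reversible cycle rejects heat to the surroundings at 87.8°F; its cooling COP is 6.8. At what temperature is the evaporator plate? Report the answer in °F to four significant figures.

17.61 °F

For a Carnot refrigerator COP_R = T_C/(T_H − T_C), so T_C = COP·T_H/(1 + COP).
With T_H = 304.15 K, T_C = 6.8 × 304.15/7.800 = 265.16 K.
Converting, 265.16 K = 17.61°F.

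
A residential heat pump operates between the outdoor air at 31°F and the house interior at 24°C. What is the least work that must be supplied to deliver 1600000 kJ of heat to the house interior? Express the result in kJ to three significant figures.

In absolute terms T_C = 272.59 K and T_H = 297.15 K, so ΔT = 24.56 K.
The reversible limit is COP_HP = T_H/ΔT = 12.10, so W_min = Q_H/COP = Q_H·ΔT/T_H.
W_min = 1600000 × 24.56/297.15 = 132200 kJ.

132000 kJ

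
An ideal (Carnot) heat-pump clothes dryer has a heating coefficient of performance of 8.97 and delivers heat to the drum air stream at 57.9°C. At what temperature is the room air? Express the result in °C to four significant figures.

COP_HP = T_H/(T_H − T_C) gives T_H − T_C = T_H/COP.
With T_H = 331.05 K, T_C = 331.05 × (1 − 1/8.97) = 294.14 K.
Converting, 294.14 K = 20.99°C.

20.99 °C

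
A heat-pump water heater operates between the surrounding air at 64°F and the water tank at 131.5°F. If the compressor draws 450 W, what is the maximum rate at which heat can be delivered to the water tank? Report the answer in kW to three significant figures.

In absolute terms T_C = 290.93 K and T_H = 328.43 K, so ΔT = 37.50 K.
COP_Carnot = T_H/ΔT = 328.43/37.50 = 8.758.
Q̇_max = COP_Carnot × Ẇ = 8.758 × 450.0 W = 3941 W = 3.941 kW.

3.94 kW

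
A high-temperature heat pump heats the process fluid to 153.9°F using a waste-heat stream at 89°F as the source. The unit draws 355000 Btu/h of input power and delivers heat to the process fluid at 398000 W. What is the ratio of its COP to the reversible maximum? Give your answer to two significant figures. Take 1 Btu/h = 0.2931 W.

0.40

Converting, Q̇_H = 398000 W = 1358000 Btu/h, so COP_actual = Q̇_H/Ẇ = 1358000/355000 = 3.825.
In absolute terms T_C = 304.82 K and T_H = 340.87 K, so ΔT = 36.06 K.
COP_Carnot = T_H/ΔT = 340.87/36.06 = 9.454.
η_II = COP_actual/COP_Carnot = 3.825/9.454 = 0.4046.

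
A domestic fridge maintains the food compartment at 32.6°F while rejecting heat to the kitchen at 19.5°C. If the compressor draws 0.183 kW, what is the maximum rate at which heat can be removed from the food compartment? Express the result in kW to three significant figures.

In absolute terms T_C = 273.48 K and T_H = 292.65 K, so ΔT = 19.17 K.
COP_Carnot = T_C/ΔT = 273.48/19.17 = 14.27.
Q̇_max = COP_Carnot × Ẇ = 14.27 × 0.1830 kW = 2.611 kW.

2.61 kW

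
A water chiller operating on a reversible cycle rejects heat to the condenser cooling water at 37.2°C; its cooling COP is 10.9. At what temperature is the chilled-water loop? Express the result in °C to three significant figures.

For a Carnot refrigerator COP_R = T_C/(T_H − T_C), so T_C = COP·T_H/(1 + COP).
With T_H = 310.35 K, T_C = 10.9 × 310.35/11.90 = 284.27 K.
Converting, 284.27 K = 11.12°C.

11.1 °C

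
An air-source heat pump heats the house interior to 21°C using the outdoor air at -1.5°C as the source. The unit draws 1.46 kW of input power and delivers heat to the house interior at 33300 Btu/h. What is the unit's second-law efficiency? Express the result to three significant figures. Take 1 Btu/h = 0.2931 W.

Converting, Q̇_H = 33300 Btu/h = 9.760 kW, so COP_actual = Q̇_H/Ẇ = 9.760/1.460 = 6.685.
In absolute terms T_C = 271.65 K and T_H = 294.15 K, so ΔT = 22.50 K.
COP_Carnot = T_H/ΔT = 294.15/22.50 = 13.07.
η_II = COP_actual/COP_Carnot = 6.685/13.07 = 0.5114.

0.511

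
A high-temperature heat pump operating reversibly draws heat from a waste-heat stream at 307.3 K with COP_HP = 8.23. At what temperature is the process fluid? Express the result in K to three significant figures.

350 K

COP_HP = T_H/(T_H − T_C) rearranges to T_H = COP·T_C/(COP − 1).
With T_C = 307.30 K, T_H = 8.23 × 307.30/7.230 = 349.80 K.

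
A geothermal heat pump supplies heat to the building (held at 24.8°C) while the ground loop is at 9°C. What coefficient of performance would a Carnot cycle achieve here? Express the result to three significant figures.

In absolute terms T_C = 282.15 K and T_H = 297.95 K, so ΔT = 15.80 K.
For a reversible cycle, COP_Carnot = T_H/ΔT = 297.95/15.80 = 18.86.

18.9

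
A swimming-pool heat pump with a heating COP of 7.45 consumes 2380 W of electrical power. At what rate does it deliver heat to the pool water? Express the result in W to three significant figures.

Q̇_H = COP_HP × Ẇ = 7.45 × 2380 = 17730 W.

17700 W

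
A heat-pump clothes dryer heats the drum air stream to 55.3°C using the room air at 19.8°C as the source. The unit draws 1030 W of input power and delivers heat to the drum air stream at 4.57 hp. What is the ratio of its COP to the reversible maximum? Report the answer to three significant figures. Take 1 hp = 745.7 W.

Converting, Q̇_H = 4.570 hp = 3408 W, so COP_actual = Q̇_H/Ẇ = 3408/1030 = 3.309.
In absolute terms T_C = 292.95 K and T_H = 328.45 K, so ΔT = 35.50 K.
COP_Carnot = T_H/ΔT = 328.45/35.50 = 9.252.
η_II = COP_actual/COP_Carnot = 3.309/9.252 = 0.3576.

0.358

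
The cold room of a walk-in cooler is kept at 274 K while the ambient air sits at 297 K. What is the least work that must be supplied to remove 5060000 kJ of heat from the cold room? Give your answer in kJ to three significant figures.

425000 kJ

The reservoir spacing is ΔT = 297 − 274 = 23.00 K.
The reversible limit is COP_R = T_C/ΔT = 11.91, so W_min = Q_C/COP = Q_C·ΔT/T_C.
W_min = 5060000 × 23.00/274.00 = 424700 kJ.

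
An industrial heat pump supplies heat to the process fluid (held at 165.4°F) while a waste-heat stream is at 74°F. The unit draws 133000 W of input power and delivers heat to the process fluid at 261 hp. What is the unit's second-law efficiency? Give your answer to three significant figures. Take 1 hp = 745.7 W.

0.214

Converting, Q̇_H = 261.0 hp = 194600 W, so COP_actual = Q̇_H/Ẇ = 194600/133000 = 1.463.
In absolute terms T_C = 296.48 K and T_H = 347.26 K, so ΔT = 50.78 K.
COP_Carnot = T_H/ΔT = 347.26/50.78 = 6.839.
η_II = COP_actual/COP_Carnot = 1.463/6.839 = 0.2140.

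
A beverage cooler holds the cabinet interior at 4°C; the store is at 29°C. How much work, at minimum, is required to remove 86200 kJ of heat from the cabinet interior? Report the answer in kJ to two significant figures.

7800 kJ

In absolute terms T_C = 277.15 K and T_H = 302.15 K, so ΔT = 25.00 K.
The reversible limit is COP_R = T_C/ΔT = 11.09, so W_min = Q_C/COP = Q_C·ΔT/T_C.
W_min = 86200 × 25.00/277.15 = 7776 kJ.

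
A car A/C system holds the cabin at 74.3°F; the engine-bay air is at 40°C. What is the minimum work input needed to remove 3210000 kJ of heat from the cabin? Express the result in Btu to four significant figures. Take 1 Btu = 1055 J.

169200 Btu

In absolute terms T_C = 296.65 K and T_H = 313.15 K, so ΔT = 16.50 K.
The reversible limit is COP_R = T_C/ΔT = 17.98, so W_min = Q_C/COP = Q_C·ΔT/T_C.
W_min = 3210000 × 16.50/296.65 = 178500 kJ = 169200 Btu.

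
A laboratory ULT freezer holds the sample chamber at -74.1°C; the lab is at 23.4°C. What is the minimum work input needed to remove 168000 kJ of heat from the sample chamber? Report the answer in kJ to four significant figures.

In absolute terms T_C = 199.05 K and T_H = 296.55 K, so ΔT = 97.50 K.
The reversible limit is COP_R = T_C/ΔT = 2.042, so W_min = Q_C/COP = Q_C·ΔT/T_C.
W_min = 168000 × 97.50/199.05 = 82290 kJ.

82290 kJ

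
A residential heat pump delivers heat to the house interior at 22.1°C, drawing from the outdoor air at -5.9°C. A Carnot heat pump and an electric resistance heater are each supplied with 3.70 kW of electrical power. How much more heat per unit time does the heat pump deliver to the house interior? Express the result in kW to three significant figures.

In absolute terms T_C = 267.25 K and T_H = 295.25 K, so ΔT = 28.00 K.
COP_Carnot = T_H/ΔT = 295.25/28.00 = 10.54.
The heat pump delivers Q̇_H = COP × Ẇ = 39.02 kW; the resistance heater delivers Ẇ = 3.700 kW.
Extra = (COP − 1)·Ẇ = 35.32 kW.

35.3 kW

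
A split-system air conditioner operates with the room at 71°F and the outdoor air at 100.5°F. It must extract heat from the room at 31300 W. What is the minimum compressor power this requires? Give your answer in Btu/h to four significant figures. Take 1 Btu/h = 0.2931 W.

5936 Btu/h

In absolute terms T_C = 294.82 K and T_H = 311.21 K, so ΔT = 16.39 K.
COP_Carnot = T_C/ΔT = 294.82/16.39 = 17.99.
Ẇ_min = Q̇/COP_Carnot = 31300/17.99 = 1740 W = 5936 Btu/h.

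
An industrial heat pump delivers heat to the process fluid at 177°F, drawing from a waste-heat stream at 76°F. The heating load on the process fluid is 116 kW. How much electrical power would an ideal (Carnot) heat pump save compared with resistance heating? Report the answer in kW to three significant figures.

In absolute terms T_C = 297.59 K and T_H = 353.71 K, so ΔT = 56.11 K.
COP_Carnot = T_H/ΔT = 353.71/56.11 = 6.304.
Resistance heating needs Ẇ_res = Q̇_H = 116.0 kW; the reversible heat pump needs only Ẇ_hp = Q̇_H/COP = 18.40 kW.
Saving = 116.0 − 18.40 = 97.60 kW.

97.6 kW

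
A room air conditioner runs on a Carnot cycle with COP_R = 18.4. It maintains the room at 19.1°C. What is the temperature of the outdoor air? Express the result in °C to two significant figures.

COP_R = T_C/(T_H − T_C) gives T_H − T_C = T_C/COP.
With T_C = 292.25 K, T_H = 292.25 × (1 + 1/18.4) = 308.13 K.
Converting, 308.13 K = 34.98°C.

35 °C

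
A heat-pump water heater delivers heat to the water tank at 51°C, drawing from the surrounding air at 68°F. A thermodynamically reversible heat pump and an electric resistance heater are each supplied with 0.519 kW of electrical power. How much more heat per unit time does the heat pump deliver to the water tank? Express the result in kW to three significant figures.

In absolute terms T_C = 293.15 K and T_H = 324.15 K, so ΔT = 31.00 K.
COP_Carnot = T_H/ΔT = 324.15/31.00 = 10.46.
The heat pump delivers Q̇_H = COP × Ẇ = 5.427 kW; the resistance heater delivers Ẇ = 0.5190 kW.
Extra = (COP − 1)·Ẇ = 4.908 kW.

4.91 kW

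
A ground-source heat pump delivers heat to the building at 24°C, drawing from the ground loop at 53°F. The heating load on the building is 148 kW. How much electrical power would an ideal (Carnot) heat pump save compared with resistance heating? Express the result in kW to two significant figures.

In absolute terms T_C = 284.82 K and T_H = 297.15 K, so ΔT = 12.33 K.
COP_Carnot = T_H/ΔT = 297.15/12.33 = 24.09.
Resistance heating needs Ẇ_res = Q̇_H = 148.0 kW; the reversible heat pump needs only Ẇ_hp = Q̇_H/COP = 6.143 kW.
Saving = 148.0 − 6.143 = 141.9 kW.

140 kW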